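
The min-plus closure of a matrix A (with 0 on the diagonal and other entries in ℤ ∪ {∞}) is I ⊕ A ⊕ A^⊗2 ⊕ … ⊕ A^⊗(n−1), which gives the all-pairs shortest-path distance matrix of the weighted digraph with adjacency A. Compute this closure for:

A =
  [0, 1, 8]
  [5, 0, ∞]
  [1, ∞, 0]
Closure =
  [0, 1, 8]
  [5, 0, 13]
  [1, 2, 0]

This is the Floyd-Warshall all-pairs shortest-path computation. For each intermediate vertex k = 0, 1, …, 2, update dist[i][j] ← min(dist[i][j], dist[i][k] + dist[k][j]). The final matrix gives, for each (i, j), the minimum total weight of any directed path from i to j (possibly empty when i = j).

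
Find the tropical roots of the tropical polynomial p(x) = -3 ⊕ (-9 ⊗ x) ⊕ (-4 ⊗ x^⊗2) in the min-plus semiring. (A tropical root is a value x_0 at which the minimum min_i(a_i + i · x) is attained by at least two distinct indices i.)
Roots: {-5, 6}

Each tropical root is a break point of the lower envelope of the lines y = a_i + i · x (there are 3 lines, with slopes 0, 1, ..., 2). Only the lines that attain the minimum somewhere contribute to roots; other lines are dominated. Here the surviving (envelope) indices are i = 2, i = 1, i = 0.
Intersections between consecutive envelope lines give the roots: for adjacent envelope indices i < j the intersection is x = (a_i − a_j) / (j − i). Reading off the sorted break points: {-5, 6}.
Verification: at each break x_0, at least two indices attain the minimum of min_i(a_i + i · x_0).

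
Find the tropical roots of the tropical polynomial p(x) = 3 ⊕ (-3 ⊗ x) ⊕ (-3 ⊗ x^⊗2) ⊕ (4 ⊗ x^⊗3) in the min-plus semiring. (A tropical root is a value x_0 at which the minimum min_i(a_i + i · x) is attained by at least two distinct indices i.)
Roots: {-7, 0, 6}

Each tropical root is a break point of the lower envelope of the lines y = a_i + i · x (there are 4 lines, with slopes 0, 1, ..., 3). Only the lines that attain the minimum somewhere contribute to roots; other lines are dominated. Here the surviving (envelope) indices are i = 3, i = 2, i = 1, i = 0.
Intersections between consecutive envelope lines give the roots: for adjacent envelope indices i < j the intersection is x = (a_i − a_j) / (j − i). Reading off the sorted break points: {-7, 0, 6}.
Verification: at each break x_0, at least two indices attain the minimum of min_i(a_i + i · x_0).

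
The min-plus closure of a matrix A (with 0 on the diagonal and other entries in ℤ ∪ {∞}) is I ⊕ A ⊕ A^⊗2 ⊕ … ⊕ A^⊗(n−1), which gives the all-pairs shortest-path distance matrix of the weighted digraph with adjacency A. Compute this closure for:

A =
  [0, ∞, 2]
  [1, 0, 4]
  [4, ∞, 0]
Closure =
  [0, ∞, 2]
  [1, 0, 3]
  [4, ∞, 0]

This is the Floyd-Warshall all-pairs shortest-path computation. For each intermediate vertex k = 0, 1, …, 2, update dist[i][j] ← min(dist[i][j], dist[i][k] + dist[k][j]). The final matrix gives, for each (i, j), the minimum total weight of any directed path from i to j (possibly empty when i = j).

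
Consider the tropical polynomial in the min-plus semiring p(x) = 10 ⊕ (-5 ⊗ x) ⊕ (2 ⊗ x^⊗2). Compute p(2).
p(2) = -3

A tropical monomial a ⊗ x^⊗i evaluates to a + i · x. Evaluating each term at x = 2:
  Term 0 contributes 10 + 0 · 2 = 10
  Term 1 contributes -5 + 1 · 2 = -3
  Term 2 contributes 2 + 2 · 2 = 6
p(2) = ⊕ of these = min[10, -3, 6] = -3.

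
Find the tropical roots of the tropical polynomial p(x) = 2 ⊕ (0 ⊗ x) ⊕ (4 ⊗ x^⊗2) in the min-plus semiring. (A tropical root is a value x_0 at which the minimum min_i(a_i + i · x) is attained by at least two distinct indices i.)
Roots: {-4, 2}

Each tropical root is a break point of the lower envelope of the lines y = a_i + i · x (there are 3 lines, with slopes 0, 1, ..., 2). Only the lines that attain the minimum somewhere contribute to roots; other lines are dominated. Here the surviving (envelope) indices are i = 2, i = 1, i = 0.
Intersections between consecutive envelope lines give the roots: for adjacent envelope indices i < j the intersection is x = (a_i − a_j) / (j − i). Reading off the sorted break points: {-4, 2}.
Verification: at each break x_0, at least two indices attain the minimum of min_i(a_i + i · x_0).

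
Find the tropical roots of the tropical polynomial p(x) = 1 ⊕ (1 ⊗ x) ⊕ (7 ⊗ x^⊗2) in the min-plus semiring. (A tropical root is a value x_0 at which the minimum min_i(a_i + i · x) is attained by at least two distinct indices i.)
Roots: {-6, 0}

Each tropical root is a break point of the lower envelope of the lines y = a_i + i · x (there are 3 lines, with slopes 0, 1, ..., 2). Only the lines that attain the minimum somewhere contribute to roots; other lines are dominated. Here the surviving (envelope) indices are i = 2, i = 1, i = 0.
Intersections between consecutive envelope lines give the roots: for adjacent envelope indices i < j the intersection is x = (a_i − a_j) / (j − i). Reading off the sorted break points: {-6, 0}.
Verification: at each break x_0, at least two indices attain the minimum of min_i(a_i + i · x_0).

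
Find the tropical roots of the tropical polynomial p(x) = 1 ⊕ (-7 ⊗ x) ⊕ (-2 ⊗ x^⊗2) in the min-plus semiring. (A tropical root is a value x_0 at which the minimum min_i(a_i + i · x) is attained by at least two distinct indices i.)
Roots: {-5, 8}

Each tropical root is a break point of the lower envelope of the lines y = a_i + i · x (there are 3 lines, with slopes 0, 1, ..., 2). Only the lines that attain the minimum somewhere contribute to roots; other lines are dominated. Here the surviving (envelope) indices are i = 2, i = 1, i = 0.
Intersections between consecutive envelope lines give the roots: for adjacent envelope indices i < j the intersection is x = (a_i − a_j) / (j − i). Reading off the sorted break points: {-5, 8}.
Verification: at each break x_0, at least two indices attain the minimum of min_i(a_i + i · x_0).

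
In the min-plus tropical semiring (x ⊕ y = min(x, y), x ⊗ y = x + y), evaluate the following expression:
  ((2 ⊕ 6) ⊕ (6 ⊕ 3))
((2 ⊕ 6) ⊕ (6 ⊕ 3)) = 2

Expand innermost to outermost. Recall ⊕ takes the minimum of its arguments and ⊗ takes their sum. Working out the expression ((2 ⊕ 6) ⊕ (6 ⊕ 3)) gives 2.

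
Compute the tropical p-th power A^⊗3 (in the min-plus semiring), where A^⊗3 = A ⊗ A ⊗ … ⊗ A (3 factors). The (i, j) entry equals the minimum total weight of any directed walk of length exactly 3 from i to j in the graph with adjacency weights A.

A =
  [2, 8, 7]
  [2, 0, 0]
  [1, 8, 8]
A^⊗3 =
  [6, 8, 8]
  [1, 0, 0]
  [5, 8, 8]

Each entry (A^⊗3)_ij equals the minimum over all length-3 walks i = v_0 → v_1 → … → v_3 = j of Σ_t A[v_t][v_{t+1}]. For example, for (i, j) = (0, 2) we minimise over 9 possible intermediate vertex sequences; the minimum is 8, attained along the walk 0 → 1 → 1 → 2.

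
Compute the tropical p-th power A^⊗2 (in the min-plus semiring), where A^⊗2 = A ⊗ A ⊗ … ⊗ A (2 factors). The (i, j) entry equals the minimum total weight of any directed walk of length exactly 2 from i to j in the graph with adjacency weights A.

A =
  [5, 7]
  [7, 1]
A^⊗2 =
  [10, 8]
  [8, 2]

Each entry (A^⊗2)_ij equals the minimum over all length-2 walks i = v_0 → v_1 → … → v_2 = j of Σ_t A[v_t][v_{t+1}]. For example, for (i, j) = (0, 1) we minimise over 2 possible intermediate vertex sequences; the minimum is 8, attained along the walk 0 → 1 → 1.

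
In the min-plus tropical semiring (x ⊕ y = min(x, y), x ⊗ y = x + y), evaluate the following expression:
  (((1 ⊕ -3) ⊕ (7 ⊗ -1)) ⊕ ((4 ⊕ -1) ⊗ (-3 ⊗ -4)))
(((1 ⊕ -3) ⊕ (7 ⊗ -1)) ⊕ ((4 ⊕ -1) ⊗ (-3 ⊗ -4))) = -8

Expand innermost to outermost. Recall ⊕ takes the minimum of its arguments and ⊗ takes their sum. Working out the expression (((1 ⊕ -3) ⊕ (7 ⊗ -1)) ⊕ ((4 ⊕ -1) ⊗ (-3 ⊗ -4))) gives -8.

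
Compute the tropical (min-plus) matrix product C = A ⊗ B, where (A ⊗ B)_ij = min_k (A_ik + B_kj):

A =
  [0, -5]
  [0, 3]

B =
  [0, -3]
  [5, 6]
A ⊗ B =
  [0, -3]
  [0, -3]

Apply the min-plus product entry-by-entry:
  C[0][0] = min over k of (A[0][0] + B[0][0] = 0 + 0 = 0, A[0][1] + B[1][0] = -5 + 5 = 0) = 0 (attained at k = 0)
  C[0][1] = min over k of (A[0][0] + B[0][1] = 0 + -3 = -3, A[0][1] + B[1][1] = -5 + 6 = 1) = -3 (attained at k = 0)
  C[1][0] = min over k of (A[1][0] + B[0][0] = 0 + 0 = 0, A[1][1] + B[1][0] = 3 + 5 = 8) = 0 (attained at k = 0)
  C[1][1] = min over k of (A[1][0] + B[0][1] = 0 + -3 = -3, A[1][1] + B[1][1] = 3 + 6 = 9) = -3 (attained at k = 0)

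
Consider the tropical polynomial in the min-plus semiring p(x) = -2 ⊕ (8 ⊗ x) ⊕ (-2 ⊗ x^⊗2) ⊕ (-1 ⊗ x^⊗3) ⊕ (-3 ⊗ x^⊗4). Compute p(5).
p(5) = -2

A tropical monomial a ⊗ x^⊗i evaluates to a + i · x. Evaluating each term at x = 5:
  Term 0 contributes -2 + 0 · 5 = -2
  Term 1 contributes 8 + 1 · 5 = 13
  Term 2 contributes -2 + 2 · 5 = 8
  Term 3 contributes -1 + 3 · 5 = 14
  Term 4 contributes -3 + 4 · 5 = 17
p(5) = ⊕ of these = min[-2, 13, 8, 14, 17] = -2.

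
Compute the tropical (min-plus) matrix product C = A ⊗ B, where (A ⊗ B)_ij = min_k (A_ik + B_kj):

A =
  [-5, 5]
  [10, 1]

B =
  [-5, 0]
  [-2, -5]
A ⊗ B =
  [-10, -5]
  [-1, -4]

Apply the min-plus product entry-by-entry:
  C[0][0] = min over k of (A[0][0] + B[0][0] = -5 + -5 = -10, A[0][1] + B[1][0] = 5 + -2 = 3) = -10 (attained at k = 0)
  C[0][1] = min over k of (A[0][0] + B[0][1] = -5 + 0 = -5, A[0][1] + B[1][1] = 5 + -5 = 0) = -5 (attained at k = 0)
  C[1][0] = min over k of (A[1][0] + B[0][0] = 10 + -5 = 5, A[1][1] + B[1][0] = 1 + -2 = -1) = -1 (attained at k = 1)
  C[1][1] = min over k of (A[1][0] + B[0][1] = 10 + 0 = 10, A[1][1] + B[1][1] = 1 + -5 = -4) = -4 (attained at k = 1)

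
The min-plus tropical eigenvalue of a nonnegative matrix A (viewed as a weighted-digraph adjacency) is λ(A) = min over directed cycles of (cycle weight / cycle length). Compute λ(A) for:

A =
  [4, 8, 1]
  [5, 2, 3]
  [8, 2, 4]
λ(A) = 2

Enumerate directed cycles and compute their means (weight / length). Sample:
  cycle 0 → 0: weight = 4, length = 1, mean = 4/1 ≈ 4.000
  cycle 1 → 1: weight = 2, length = 1, mean = 2/1 ≈ 2.000
  cycle 2 → 2: weight = 4, length = 1, mean = 4/1 ≈ 4.000
  cycle 0 → 1 → 0: weight = 13, length = 2, mean = 13/2 ≈ 6.500
  cycle 0 → 2 → 0: weight = 9, length = 2, mean = 9/2 ≈ 4.500
  cycle 1 → 0 → 1: weight = 13, length = 2, mean = 13/2 ≈ 6.500
Minimum mean = 2.000, attained e.g. along the cycle 1 → 1 with weight 2 and length 1. So λ(A) = 2/1 = 2.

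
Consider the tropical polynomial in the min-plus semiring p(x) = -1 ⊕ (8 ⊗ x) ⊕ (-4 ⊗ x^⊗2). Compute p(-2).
p(-2) = -8

A tropical monomial a ⊗ x^⊗i evaluates to a + i · x. Evaluating each term at x = -2:
  Term 0 contributes -1 + 0 · -2 = -1
  Term 1 contributes 8 + 1 · -2 = 6
  Term 2 contributes -4 + 2 · -2 = -8
p(-2) = ⊕ of these = min[-1, 6, -8] = -8.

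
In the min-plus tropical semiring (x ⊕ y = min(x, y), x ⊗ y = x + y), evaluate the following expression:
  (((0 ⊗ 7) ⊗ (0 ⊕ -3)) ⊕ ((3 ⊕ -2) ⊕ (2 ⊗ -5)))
(((0 ⊗ 7) ⊗ (0 ⊕ -3)) ⊕ ((3 ⊕ -2) ⊕ (2 ⊗ -5))) = -3

Expand innermost to outermost. Recall ⊕ takes the minimum of its arguments and ⊗ takes their sum. Working out the expression (((0 ⊗ 7) ⊗ (0 ⊕ -3)) ⊕ ((3 ⊕ -2) ⊕ (2 ⊗ -5))) gives -3.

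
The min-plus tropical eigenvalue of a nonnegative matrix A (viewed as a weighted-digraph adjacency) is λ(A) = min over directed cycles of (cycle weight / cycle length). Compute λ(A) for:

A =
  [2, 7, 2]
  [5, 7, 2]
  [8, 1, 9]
λ(A) = 3/2

Enumerate directed cycles and compute their means (weight / length). Sample:
  cycle 0 → 0: weight = 2, length = 1, mean = 2/1 ≈ 2.000
  cycle 1 → 1: weight = 7, length = 1, mean = 7/1 ≈ 7.000
  cycle 2 → 2: weight = 9, length = 1, mean = 9/1 ≈ 9.000
  cycle 0 → 1 → 0: weight = 12, length = 2, mean = 12/2 ≈ 6.000
  cycle 0 → 2 → 0: weight = 10, length = 2, mean = 10/2 ≈ 5.000
  cycle 1 → 0 → 1: weight = 12, length = 2, mean = 12/2 ≈ 6.000
Minimum mean = 1.500, attained e.g. along the cycle 1 → 2 → 1 with weight 3 and length 2. So λ(A) = 3/2 = 3/2.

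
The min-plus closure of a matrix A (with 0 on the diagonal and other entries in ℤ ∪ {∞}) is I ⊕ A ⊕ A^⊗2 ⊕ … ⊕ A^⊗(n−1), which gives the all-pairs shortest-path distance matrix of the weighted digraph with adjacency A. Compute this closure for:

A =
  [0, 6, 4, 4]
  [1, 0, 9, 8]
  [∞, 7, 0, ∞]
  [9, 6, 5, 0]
Closure =
  [0, 6, 4, 4]
  [1, 0, 5, 5]
  [8, 7, 0, 12]
  [7, 6, 5, 0]

This is the Floyd-Warshall all-pairs shortest-path computation. For each intermediate vertex k = 0, 1, …, 3, update dist[i][j] ← min(dist[i][j], dist[i][k] + dist[k][j]). The final matrix gives, for each (i, j), the minimum total weight of any directed path from i to j (possibly empty when i = j).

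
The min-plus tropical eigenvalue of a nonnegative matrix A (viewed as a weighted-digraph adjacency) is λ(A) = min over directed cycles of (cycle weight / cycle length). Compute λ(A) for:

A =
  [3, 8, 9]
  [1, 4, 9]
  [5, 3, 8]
λ(A) = 3

Enumerate directed cycles and compute their means (weight / length). Sample:
  cycle 0 → 0: weight = 3, length = 1, mean = 3/1 ≈ 3.000
  cycle 1 → 1: weight = 4, length = 1, mean = 4/1 ≈ 4.000
  cycle 2 → 2: weight = 8, length = 1, mean = 8/1 ≈ 8.000
  cycle 0 → 1 → 0: weight = 9, length = 2, mean = 9/2 ≈ 4.500
  cycle 0 → 2 → 0: weight = 14, length = 2, mean = 14/2 ≈ 7.000
  cycle 1 → 0 → 1: weight = 9, length = 2, mean = 9/2 ≈ 4.500
Minimum mean = 3.000, attained e.g. along the cycle 0 → 0 with weight 3 and length 1. So λ(A) = 3/1 = 3.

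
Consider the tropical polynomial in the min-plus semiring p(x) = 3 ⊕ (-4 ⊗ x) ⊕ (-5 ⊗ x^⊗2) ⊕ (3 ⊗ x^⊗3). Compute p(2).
p(2) = -2

A tropical monomial a ⊗ x^⊗i evaluates to a + i · x. Evaluating each term at x = 2:
  Term 0 contributes 3 + 0 · 2 = 3
  Term 1 contributes -4 + 1 · 2 = -2
  Term 2 contributes -5 + 2 · 2 = -1
  Term 3 contributes 3 + 3 · 2 = 9
p(2) = ⊕ of these = min[3, -2, -1, 9] = -2.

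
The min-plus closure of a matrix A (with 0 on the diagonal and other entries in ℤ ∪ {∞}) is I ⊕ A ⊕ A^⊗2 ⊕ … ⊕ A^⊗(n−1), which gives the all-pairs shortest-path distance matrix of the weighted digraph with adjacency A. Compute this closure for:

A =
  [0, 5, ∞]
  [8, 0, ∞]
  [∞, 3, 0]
Closure =
  [0, 5, ∞]
  [8, 0, ∞]
  [11, 3, 0]

This is the Floyd-Warshall all-pairs shortest-path computation. For each intermediate vertex k = 0, 1, …, 2, update dist[i][j] ← min(dist[i][j], dist[i][k] + dist[k][j]). The final matrix gives, for each (i, j), the minimum total weight of any directed path from i to j (possibly empty when i = j).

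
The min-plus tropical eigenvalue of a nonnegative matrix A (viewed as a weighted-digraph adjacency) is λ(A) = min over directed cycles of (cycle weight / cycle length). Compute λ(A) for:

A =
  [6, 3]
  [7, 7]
λ(A) = 5

Enumerate directed cycles and compute their means (weight / length). Sample:
  cycle 0 → 0: weight = 6, length = 1, mean = 6/1 ≈ 6.000
  cycle 1 → 1: weight = 7, length = 1, mean = 7/1 ≈ 7.000
  cycle 0 → 1 → 0: weight = 10, length = 2, mean = 10/2 ≈ 5.000
  cycle 1 → 0 → 1: weight = 10, length = 2, mean = 10/2 ≈ 5.000
Minimum mean = 5.000, attained e.g. along the cycle 0 → 1 → 0 with weight 10 and length 2. So λ(A) = 10/2 = 5.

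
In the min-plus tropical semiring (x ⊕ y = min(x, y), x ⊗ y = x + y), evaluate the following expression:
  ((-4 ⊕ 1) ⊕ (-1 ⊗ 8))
((-4 ⊕ 1) ⊕ (-1 ⊗ 8)) = -4

Expand innermost to outermost. Recall ⊕ takes the minimum of its arguments and ⊗ takes their sum. Working out the expression ((-4 ⊕ 1) ⊕ (-1 ⊗ 8)) gives -4.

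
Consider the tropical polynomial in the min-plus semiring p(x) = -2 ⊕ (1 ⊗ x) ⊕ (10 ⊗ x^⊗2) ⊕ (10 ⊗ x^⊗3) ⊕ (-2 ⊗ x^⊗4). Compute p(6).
p(6) = -2

A tropical monomial a ⊗ x^⊗i evaluates to a + i · x. Evaluating each term at x = 6:
  Term 0 contributes -2 + 0 · 6 = -2
  Term 1 contributes 1 + 1 · 6 = 7
  Term 2 contributes 10 + 2 · 6 = 22
  Term 3 contributes 10 + 3 · 6 = 28
  Term 4 contributes -2 + 4 · 6 = 22
p(6) = ⊕ of these = min[-2, 7, 22, 28, 22] = -2.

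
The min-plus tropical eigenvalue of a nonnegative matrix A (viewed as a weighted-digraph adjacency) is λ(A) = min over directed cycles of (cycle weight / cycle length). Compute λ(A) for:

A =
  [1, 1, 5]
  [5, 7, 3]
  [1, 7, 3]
λ(A) = 1

Enumerate directed cycles and compute their means (weight / length). Sample:
  cycle 0 → 0: weight = 1, length = 1, mean = 1/1 ≈ 1.000
  cycle 1 → 1: weight = 7, length = 1, mean = 7/1 ≈ 7.000
  cycle 2 → 2: weight = 3, length = 1, mean = 3/1 ≈ 3.000
  cycle 0 → 1 → 0: weight = 6, length = 2, mean = 6/2 ≈ 3.000
  cycle 0 → 2 → 0: weight = 6, length = 2, mean = 6/2 ≈ 3.000
  cycle 1 → 0 → 1: weight = 6, length = 2, mean = 6/2 ≈ 3.000
Minimum mean = 1.000, attained e.g. along the cycle 0 → 0 with weight 1 and length 1. So λ(A) = 1/1 = 1.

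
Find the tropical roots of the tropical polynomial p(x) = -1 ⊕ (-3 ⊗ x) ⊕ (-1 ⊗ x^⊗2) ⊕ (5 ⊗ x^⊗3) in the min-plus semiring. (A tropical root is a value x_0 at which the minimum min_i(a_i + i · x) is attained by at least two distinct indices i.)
Roots: {-6, -2, 2}

Each tropical root is a break point of the lower envelope of the lines y = a_i + i · x (there are 4 lines, with slopes 0, 1, ..., 3). Only the lines that attain the minimum somewhere contribute to roots; other lines are dominated. Here the surviving (envelope) indices are i = 3, i = 2, i = 1, i = 0.
Intersections between consecutive envelope lines give the roots: for adjacent envelope indices i < j the intersection is x = (a_i − a_j) / (j − i). Reading off the sorted break points: {-6, -2, 2}.
Verification: at each break x_0, at least two indices attain the minimum of min_i(a_i + i · x_0).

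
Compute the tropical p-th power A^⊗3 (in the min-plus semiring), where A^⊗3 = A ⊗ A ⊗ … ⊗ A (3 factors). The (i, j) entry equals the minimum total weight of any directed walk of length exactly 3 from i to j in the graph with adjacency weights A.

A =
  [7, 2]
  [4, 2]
A^⊗3 =
  [8, 6]
  [8, 6]

Each entry (A^⊗3)_ij equals the minimum over all length-3 walks i = v_0 → v_1 → … → v_3 = j of Σ_t A[v_t][v_{t+1}]. For example, for (i, j) = (0, 1) we minimise over 4 possible intermediate vertex sequences; the minimum is 6, attained along the walk 0 → 1 → 1 → 1.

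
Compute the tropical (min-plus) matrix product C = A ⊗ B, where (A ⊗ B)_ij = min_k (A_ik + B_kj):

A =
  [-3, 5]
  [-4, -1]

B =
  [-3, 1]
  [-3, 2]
A ⊗ B =
  [-6, -2]
  [-7, -3]

Apply the min-plus product entry-by-entry:
  C[0][0] = min over k of (A[0][0] + B[0][0] = -3 + -3 = -6, A[0][1] + B[1][0] = 5 + -3 = 2) = -6 (attained at k = 0)
  C[0][1] = min over k of (A[0][0] + B[0][1] = -3 + 1 = -2, A[0][1] + B[1][1] = 5 + 2 = 7) = -2 (attained at k = 0)
  C[1][0] = min over k of (A[1][0] + B[0][0] = -4 + -3 = -7, A[1][1] + B[1][0] = -1 + -3 = -4) = -7 (attained at k = 0)
  C[1][1] = min over k of (A[1][0] + B[0][1] = -4 + 1 = -3, A[1][1] + B[1][1] = -1 + 2 = 1) = -3 (attained at k = 0)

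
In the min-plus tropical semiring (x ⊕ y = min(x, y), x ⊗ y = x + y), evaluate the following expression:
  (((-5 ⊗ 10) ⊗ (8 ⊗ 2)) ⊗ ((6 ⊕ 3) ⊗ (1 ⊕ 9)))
(((-5 ⊗ 10) ⊗ (8 ⊗ 2)) ⊗ ((6 ⊕ 3) ⊗ (1 ⊕ 9))) = 19

Expand innermost to outermost. Recall ⊕ takes the minimum of its arguments and ⊗ takes their sum. Working out the expression (((-5 ⊗ 10) ⊗ (8 ⊗ 2)) ⊗ ((6 ⊕ 3) ⊗ (1 ⊕ 9))) gives 19.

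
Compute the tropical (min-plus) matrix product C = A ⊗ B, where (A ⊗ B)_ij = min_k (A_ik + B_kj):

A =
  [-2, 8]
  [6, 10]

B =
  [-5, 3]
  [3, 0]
A ⊗ B =
  [-7, 1]
  [1, 9]

Apply the min-plus product entry-by-entry:
  C[0][0] = min over k of (A[0][0] + B[0][0] = -2 + -5 = -7, A[0][1] + B[1][0] = 8 + 3 = 11) = -7 (attained at k = 0)
  C[0][1] = min over k of (A[0][0] + B[0][1] = -2 + 3 = 1, A[0][1] + B[1][1] = 8 + 0 = 8) = 1 (attained at k = 0)
  C[1][0] = min over k of (A[1][0] + B[0][0] = 6 + -5 = 1, A[1][1] + B[1][0] = 10 + 3 = 13) = 1 (attained at k = 0)
  C[1][1] = min over k of (A[1][0] + B[0][1] = 6 + 3 = 9, A[1][1] + B[1][1] = 10 + 0 = 10) = 9 (attained at k = 0)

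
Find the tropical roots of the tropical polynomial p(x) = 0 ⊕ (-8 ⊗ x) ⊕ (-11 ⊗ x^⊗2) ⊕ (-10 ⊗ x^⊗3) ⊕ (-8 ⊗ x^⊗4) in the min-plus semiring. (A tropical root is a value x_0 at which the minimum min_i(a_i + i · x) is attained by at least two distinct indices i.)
Roots: {-2, -1, 3, 8}

Each tropical root is a break point of the lower envelope of the lines y = a_i + i · x (there are 5 lines, with slopes 0, 1, ..., 4). Only the lines that attain the minimum somewhere contribute to roots; other lines are dominated. Here the surviving (envelope) indices are i = 4, i = 3, i = 2, i = 1, i = 0.
Intersections between consecutive envelope lines give the roots: for adjacent envelope indices i < j the intersection is x = (a_i − a_j) / (j − i). Reading off the sorted break points: {-2, -1, 3, 8}.
Verification: at each break x_0, at least two indices attain the minimum of min_i(a_i + i · x_0).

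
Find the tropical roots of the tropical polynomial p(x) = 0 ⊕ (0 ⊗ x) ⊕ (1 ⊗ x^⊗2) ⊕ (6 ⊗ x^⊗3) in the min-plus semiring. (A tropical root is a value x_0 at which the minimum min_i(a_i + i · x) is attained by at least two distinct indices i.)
Roots: {-5, -1, 0}

Each tropical root is a break point of the lower envelope of the lines y = a_i + i · x (there are 4 lines, with slopes 0, 1, ..., 3). Only the lines that attain the minimum somewhere contribute to roots; other lines are dominated. Here the surviving (envelope) indices are i = 3, i = 2, i = 1, i = 0.
Intersections between consecutive envelope lines give the roots: for adjacent envelope indices i < j the intersection is x = (a_i − a_j) / (j − i). Reading off the sorted break points: {-5, -1, 0}.
Verification: at each break x_0, at least two indices attain the minimum of min_i(a_i + i · x_0).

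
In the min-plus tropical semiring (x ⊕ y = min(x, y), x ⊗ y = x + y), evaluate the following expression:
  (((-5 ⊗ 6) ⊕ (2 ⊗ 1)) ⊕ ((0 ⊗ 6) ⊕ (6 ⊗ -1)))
(((-5 ⊗ 6) ⊕ (2 ⊗ 1)) ⊕ ((0 ⊗ 6) ⊕ (6 ⊗ -1))) = 1

Expand innermost to outermost. Recall ⊕ takes the minimum of its arguments and ⊗ takes their sum. Working out the expression (((-5 ⊗ 6) ⊕ (2 ⊗ 1)) ⊕ ((0 ⊗ 6) ⊕ (6 ⊗ -1))) gives 1.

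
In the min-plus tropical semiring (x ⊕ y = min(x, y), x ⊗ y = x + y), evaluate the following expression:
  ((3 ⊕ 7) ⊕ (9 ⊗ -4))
((3 ⊕ 7) ⊕ (9 ⊗ -4)) = 3

Expand innermost to outermost. Recall ⊕ takes the minimum of its arguments and ⊗ takes their sum. Working out the expression ((3 ⊕ 7) ⊕ (9 ⊗ -4)) gives 3.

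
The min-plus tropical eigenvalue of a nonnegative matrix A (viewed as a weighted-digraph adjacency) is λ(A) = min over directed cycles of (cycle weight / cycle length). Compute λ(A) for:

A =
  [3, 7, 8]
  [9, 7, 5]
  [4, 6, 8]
λ(A) = 3

Enumerate directed cycles and compute their means (weight / length). Sample:
  cycle 0 → 0: weight = 3, length = 1, mean = 3/1 ≈ 3.000
  cycle 1 → 1: weight = 7, length = 1, mean = 7/1 ≈ 7.000
  cycle 2 → 2: weight = 8, length = 1, mean = 8/1 ≈ 8.000
  cycle 0 → 1 → 0: weight = 16, length = 2, mean = 16/2 ≈ 8.000
  cycle 0 → 2 → 0: weight = 12, length = 2, mean = 12/2 ≈ 6.000
  cycle 1 → 0 → 1: weight = 16, length = 2, mean = 16/2 ≈ 8.000
Minimum mean = 3.000, attained e.g. along the cycle 0 → 0 with weight 3 and length 1. So λ(A) = 3/1 = 3.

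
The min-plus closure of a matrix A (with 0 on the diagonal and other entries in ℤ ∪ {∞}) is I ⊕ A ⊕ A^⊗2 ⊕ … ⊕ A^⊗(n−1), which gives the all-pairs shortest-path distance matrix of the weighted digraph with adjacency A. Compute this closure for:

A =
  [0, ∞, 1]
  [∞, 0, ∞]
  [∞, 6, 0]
Closure =
  [0, 7, 1]
  [∞, 0, ∞]
  [∞, 6, 0]

This is the Floyd-Warshall all-pairs shortest-path computation. For each intermediate vertex k = 0, 1, …, 2, update dist[i][j] ← min(dist[i][j], dist[i][k] + dist[k][j]). The final matrix gives, for each (i, j), the minimum total weight of any directed path from i to j (possibly empty when i = j).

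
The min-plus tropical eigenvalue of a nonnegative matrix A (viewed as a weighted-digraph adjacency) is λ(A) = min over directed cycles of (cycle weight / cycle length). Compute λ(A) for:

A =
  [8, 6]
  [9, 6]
λ(A) = 6

Enumerate directed cycles and compute their means (weight / length). Sample:
  cycle 0 → 0: weight = 8, length = 1, mean = 8/1 ≈ 8.000
  cycle 1 → 1: weight = 6, length = 1, mean = 6/1 ≈ 6.000
  cycle 0 → 1 → 0: weight = 15, length = 2, mean = 15/2 ≈ 7.500
  cycle 1 → 0 → 1: weight = 15, length = 2, mean = 15/2 ≈ 7.500
Minimum mean = 6.000, attained e.g. along the cycle 1 → 1 with weight 6 and length 1. So λ(A) = 6/1 = 6.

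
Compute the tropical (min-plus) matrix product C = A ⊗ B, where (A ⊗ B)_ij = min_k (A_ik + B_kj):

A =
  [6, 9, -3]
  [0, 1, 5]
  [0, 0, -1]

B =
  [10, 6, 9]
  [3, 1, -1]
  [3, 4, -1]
A ⊗ B =
  [0, 1, -4]
  [4, 2, 0]
  [2, 1, -2]

Apply the min-plus product entry-by-entry:
  C[0][0] = min over k of (A[0][0] + B[0][0] = 6 + 10 = 16, A[0][1] + B[1][0] = 9 + 3 = 12, A[0][2] + B[2][0] = -3 + 3 = 0) = 0 (attained at k = 2)
  C[0][1] = min over k of (A[0][0] + B[0][1] = 6 + 6 = 12, A[0][1] + B[1][1] = 9 + 1 = 10, A[0][2] + B[2][1] = -3 + 4 = 1) = 1 (attained at k = 2)
  C[0][2] = min over k of (A[0][0] + B[0][2] = 6 + 9 = 15, A[0][1] + B[1][2] = 9 + -1 = 8, A[0][2] + B[2][2] = -3 + -1 = -4) = -4 (attained at k = 2)
  C[1][0] = min over k of (A[1][0] + B[0][0] = 0 + 10 = 10, A[1][1] + B[1][0] = 1 + 3 = 4, A[1][2] + B[2][0] = 5 + 3 = 8) = 4 (attained at k = 1)
  C[1][1] = min over k of (A[1][0] + B[0][1] = 0 + 6 = 6, A[1][1] + B[1][1] = 1 + 1 = 2, A[1][2] + B[2][1] = 5 + 4 = 9) = 2 (attained at k = 1)
  C[1][2] = min over k of (A[1][0] + B[0][2] = 0 + 9 = 9, A[1][1] + B[1][2] = 1 + -1 = 0, A[1][2] + B[2][2] = 5 + -1 = 4) = 0 (attained at k = 1)
  C[2][0] = min over k of (A[2][0] + B[0][0] = 0 + 10 = 10, A[2][1] + B[1][0] = 0 + 3 = 3, A[2][2] + B[2][0] = -1 + 3 = 2) = 2 (attained at k = 2)
  C[2][1] = min over k of (A[2][0] + B[0][1] = 0 + 6 = 6, A[2][1] + B[1][1] = 0 + 1 = 1, A[2][2] + B[2][1] = -1 + 4 = 3) = 1 (attained at k = 1)
  C[2][2] = min over k of (A[2][0] + B[0][2] = 0 + 9 = 9, A[2][1] + B[1][2] = 0 + -1 = -1, A[2][2] + B[2][2] = -1 + -1 = -2) = -2 (attained at k = 2)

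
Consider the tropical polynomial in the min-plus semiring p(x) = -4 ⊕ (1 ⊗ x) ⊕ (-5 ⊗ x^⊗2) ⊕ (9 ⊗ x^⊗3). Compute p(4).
p(4) = -4

A tropical monomial a ⊗ x^⊗i evaluates to a + i · x. Evaluating each term at x = 4:
  Term 0 contributes -4 + 0 · 4 = -4
  Term 1 contributes 1 + 1 · 4 = 5
  Term 2 contributes -5 + 2 · 4 = 3
  Term 3 contributes 9 + 3 · 4 = 21
p(4) = ⊕ of these = min[-4, 5, 3, 21] = -4.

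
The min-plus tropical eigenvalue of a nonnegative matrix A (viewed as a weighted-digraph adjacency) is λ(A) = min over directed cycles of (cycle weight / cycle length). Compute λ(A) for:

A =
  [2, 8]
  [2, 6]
λ(A) = 2

Enumerate directed cycles and compute their means (weight / length). Sample:
  cycle 0 → 0: weight = 2, length = 1, mean = 2/1 ≈ 2.000
  cycle 1 → 1: weight = 6, length = 1, mean = 6/1 ≈ 6.000
  cycle 0 → 1 → 0: weight = 10, length = 2, mean = 10/2 ≈ 5.000
  cycle 1 → 0 → 1: weight = 10, length = 2, mean = 10/2 ≈ 5.000
Minimum mean = 2.000, attained e.g. along the cycle 0 → 0 with weight 2 and length 1. So λ(A) = 2/1 = 2.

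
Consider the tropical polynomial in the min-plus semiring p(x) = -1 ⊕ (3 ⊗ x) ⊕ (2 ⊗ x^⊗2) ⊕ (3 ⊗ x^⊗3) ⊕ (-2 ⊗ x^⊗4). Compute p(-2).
p(-2) = -10

A tropical monomial a ⊗ x^⊗i evaluates to a + i · x. Evaluating each term at x = -2:
  Term 0 contributes -1 + 0 · -2 = -1
  Term 1 contributes 3 + 1 · -2 = 1
  Term 2 contributes 2 + 2 · -2 = -2
  Term 3 contributes 3 + 3 · -2 = -3
  Term 4 contributes -2 + 4 · -2 = -10
p(-2) = ⊕ of these = min[-1, 1, -2, -3, -10] = -10.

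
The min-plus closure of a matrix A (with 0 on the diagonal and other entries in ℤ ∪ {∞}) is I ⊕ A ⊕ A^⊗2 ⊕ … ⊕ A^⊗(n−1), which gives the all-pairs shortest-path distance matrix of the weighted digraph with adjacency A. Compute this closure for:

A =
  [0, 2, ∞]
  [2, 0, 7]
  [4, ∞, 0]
Closure =
  [0, 2, 9]
  [2, 0, 7]
  [4, 6, 0]

This is the Floyd-Warshall all-pairs shortest-path computation. For each intermediate vertex k = 0, 1, …, 2, update dist[i][j] ← min(dist[i][j], dist[i][k] + dist[k][j]). The final matrix gives, for each (i, j), the minimum total weight of any directed path from i to j (possibly empty when i = j).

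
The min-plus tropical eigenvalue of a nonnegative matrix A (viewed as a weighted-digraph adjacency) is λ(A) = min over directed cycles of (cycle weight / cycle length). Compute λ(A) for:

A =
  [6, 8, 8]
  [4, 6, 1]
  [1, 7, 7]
λ(A) = 10/3

Enumerate directed cycles and compute their means (weight / length). Sample:
  cycle 0 → 0: weight = 6, length = 1, mean = 6/1 ≈ 6.000
  cycle 1 → 1: weight = 6, length = 1, mean = 6/1 ≈ 6.000
  cycle 2 → 2: weight = 7, length = 1, mean = 7/1 ≈ 7.000
  cycle 0 → 1 → 0: weight = 12, length = 2, mean = 12/2 ≈ 6.000
  cycle 0 → 2 → 0: weight = 9, length = 2, mean = 9/2 ≈ 4.500
  cycle 1 → 0 → 1: weight = 12, length = 2, mean = 12/2 ≈ 6.000
Minimum mean = 3.333, attained e.g. along the cycle 0 → 1 → 2 → 0 with weight 10 and length 3. So λ(A) = 10/3 = 10/3.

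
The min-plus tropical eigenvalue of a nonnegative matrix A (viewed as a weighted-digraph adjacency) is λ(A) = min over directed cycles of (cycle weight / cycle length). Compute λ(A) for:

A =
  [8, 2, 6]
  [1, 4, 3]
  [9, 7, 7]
λ(A) = 3/2

Enumerate directed cycles and compute their means (weight / length). Sample:
  cycle 0 → 0: weight = 8, length = 1, mean = 8/1 ≈ 8.000
  cycle 1 → 1: weight = 4, length = 1, mean = 4/1 ≈ 4.000
  cycle 2 → 2: weight = 7, length = 1, mean = 7/1 ≈ 7.000
  cycle 0 → 1 → 0: weight = 3, length = 2, mean = 3/2 ≈ 1.500
  cycle 0 → 2 → 0: weight = 15, length = 2, mean = 15/2 ≈ 7.500
  cycle 1 → 0 → 1: weight = 3, length = 2, mean = 3/2 ≈ 1.500
Minimum mean = 1.500, attained e.g. along the cycle 0 → 1 → 0 with weight 3 and length 2. So λ(A) = 3/2 = 3/2.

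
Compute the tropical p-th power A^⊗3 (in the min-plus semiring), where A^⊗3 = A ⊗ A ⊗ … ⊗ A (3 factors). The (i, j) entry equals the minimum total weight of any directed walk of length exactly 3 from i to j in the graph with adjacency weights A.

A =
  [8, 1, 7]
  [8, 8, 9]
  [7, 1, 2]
A^⊗3 =
  [16, 10, 11]
  [17, 12, 13]
  [11, 5, 6]

Each entry (A^⊗3)_ij equals the minimum over all length-3 walks i = v_0 → v_1 → … → v_3 = j of Σ_t A[v_t][v_{t+1}]. For example, for (i, j) = (0, 2) we minimise over 9 possible intermediate vertex sequences; the minimum is 11, attained along the walk 0 → 2 → 2 → 2.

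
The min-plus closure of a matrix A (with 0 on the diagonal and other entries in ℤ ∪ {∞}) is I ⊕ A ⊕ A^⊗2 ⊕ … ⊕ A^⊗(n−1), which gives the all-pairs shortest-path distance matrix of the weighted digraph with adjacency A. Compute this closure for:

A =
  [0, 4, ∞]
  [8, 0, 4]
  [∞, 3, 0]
Closure =
  [0, 4, 8]
  [8, 0, 4]
  [11, 3, 0]

This is the Floyd-Warshall all-pairs shortest-path computation. For each intermediate vertex k = 0, 1, …, 2, update dist[i][j] ← min(dist[i][j], dist[i][k] + dist[k][j]). The final matrix gives, for each (i, j), the minimum total weight of any directed path from i to j (possibly empty when i = j).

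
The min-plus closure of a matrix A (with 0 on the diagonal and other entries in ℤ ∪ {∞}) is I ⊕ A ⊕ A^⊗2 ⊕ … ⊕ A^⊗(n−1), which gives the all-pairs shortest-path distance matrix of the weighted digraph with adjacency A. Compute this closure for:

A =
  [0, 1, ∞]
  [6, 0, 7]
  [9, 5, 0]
Closure =
  [0, 1, 8]
  [6, 0, 7]
  [9, 5, 0]

This is the Floyd-Warshall all-pairs shortest-path computation. For each intermediate vertex k = 0, 1, …, 2, update dist[i][j] ← min(dist[i][j], dist[i][k] + dist[k][j]). The final matrix gives, for each (i, j), the minimum total weight of any directed path from i to j (possibly empty when i = j).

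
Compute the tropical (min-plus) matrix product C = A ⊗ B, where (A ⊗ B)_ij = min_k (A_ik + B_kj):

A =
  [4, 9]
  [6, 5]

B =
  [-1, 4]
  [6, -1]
A ⊗ B =
  [3, 8]
  [5, 4]

Apply the min-plus product entry-by-entry:
  C[0][0] = min over k of (A[0][0] + B[0][0] = 4 + -1 = 3, A[0][1] + B[1][0] = 9 + 6 = 15) = 3 (attained at k = 0)
  C[0][1] = min over k of (A[0][0] + B[0][1] = 4 + 4 = 8, A[0][1] + B[1][1] = 9 + -1 = 8) = 8 (attained at k = 0)
  C[1][0] = min over k of (A[1][0] + B[0][0] = 6 + -1 = 5, A[1][1] + B[1][0] = 5 + 6 = 11) = 5 (attained at k = 0)
  C[1][1] = min over k of (A[1][0] + B[0][1] = 6 + 4 = 10, A[1][1] + B[1][1] = 5 + -1 = 4) = 4 (attained at k = 1)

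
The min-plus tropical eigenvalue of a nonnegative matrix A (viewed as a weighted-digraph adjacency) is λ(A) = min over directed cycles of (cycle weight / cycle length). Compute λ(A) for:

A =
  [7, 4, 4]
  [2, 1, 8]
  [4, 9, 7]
λ(A) = 1

Enumerate directed cycles and compute their means (weight / length). Sample:
  cycle 0 → 0: weight = 7, length = 1, mean = 7/1 ≈ 7.000
  cycle 1 → 1: weight = 1, length = 1, mean = 1/1 ≈ 1.000
  cycle 2 → 2: weight = 7, length = 1, mean = 7/1 ≈ 7.000
  cycle 0 → 1 → 0: weight = 6, length = 2, mean = 6/2 ≈ 3.000
  cycle 0 → 2 → 0: weight = 8, length = 2, mean = 8/2 ≈ 4.000
  cycle 1 → 0 → 1: weight = 6, length = 2, mean = 6/2 ≈ 3.000
Minimum mean = 1.000, attained e.g. along the cycle 1 → 1 with weight 1 and length 1. So λ(A) = 1/1 = 1.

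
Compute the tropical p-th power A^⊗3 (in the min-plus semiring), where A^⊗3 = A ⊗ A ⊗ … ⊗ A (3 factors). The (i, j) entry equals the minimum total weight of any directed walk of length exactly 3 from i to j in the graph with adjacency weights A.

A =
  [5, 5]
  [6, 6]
A^⊗3 =
  [15, 15]
  [16, 16]

Each entry (A^⊗3)_ij equals the minimum over all length-3 walks i = v_0 → v_1 → … → v_3 = j of Σ_t A[v_t][v_{t+1}]. For example, for (i, j) = (0, 1) we minimise over 4 possible intermediate vertex sequences; the minimum is 15, attained along the walk 0 → 0 → 0 → 1.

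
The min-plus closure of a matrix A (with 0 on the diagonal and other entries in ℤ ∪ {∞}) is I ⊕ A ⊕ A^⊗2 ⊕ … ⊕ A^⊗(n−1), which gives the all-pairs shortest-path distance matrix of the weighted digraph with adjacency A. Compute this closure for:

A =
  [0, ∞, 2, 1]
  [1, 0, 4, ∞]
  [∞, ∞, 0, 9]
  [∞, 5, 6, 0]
Closure =
  [0, 6, 2, 1]
  [1, 0, 3, 2]
  [15, 14, 0, 9]
  [6, 5, 6, 0]

This is the Floyd-Warshall all-pairs shortest-path computation. For each intermediate vertex k = 0, 1, …, 3, update dist[i][j] ← min(dist[i][j], dist[i][k] + dist[k][j]). The final matrix gives, for each (i, j), the minimum total weight of any directed path from i to j (possibly empty when i = j).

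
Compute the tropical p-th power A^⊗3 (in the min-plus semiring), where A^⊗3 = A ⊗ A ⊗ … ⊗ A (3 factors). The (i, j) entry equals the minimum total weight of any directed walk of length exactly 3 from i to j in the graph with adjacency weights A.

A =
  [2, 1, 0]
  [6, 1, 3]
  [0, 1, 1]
A^⊗3 =
  [1, 1, 0]
  [4, 3, 3]
  [0, 1, 1]

Each entry (A^⊗3)_ij equals the minimum over all length-3 walks i = v_0 → v_1 → … → v_3 = j of Σ_t A[v_t][v_{t+1}]. For example, for (i, j) = (0, 2) we minimise over 9 possible intermediate vertex sequences; the minimum is 0, attained along the walk 0 → 2 → 0 → 2.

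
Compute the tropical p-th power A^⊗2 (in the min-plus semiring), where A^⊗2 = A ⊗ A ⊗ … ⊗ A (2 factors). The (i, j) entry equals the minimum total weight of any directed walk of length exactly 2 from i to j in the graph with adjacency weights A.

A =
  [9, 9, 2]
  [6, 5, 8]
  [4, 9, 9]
A^⊗2 =
  [6, 11, 11]
  [11, 10, 8]
  [13, 13, 6]

Each entry (A^⊗2)_ij equals the minimum over all length-2 walks i = v_0 → v_1 → … → v_2 = j of Σ_t A[v_t][v_{t+1}]. For example, for (i, j) = (0, 2) we minimise over 3 possible intermediate vertex sequences; the minimum is 11, attained along the walk 0 → 0 → 2.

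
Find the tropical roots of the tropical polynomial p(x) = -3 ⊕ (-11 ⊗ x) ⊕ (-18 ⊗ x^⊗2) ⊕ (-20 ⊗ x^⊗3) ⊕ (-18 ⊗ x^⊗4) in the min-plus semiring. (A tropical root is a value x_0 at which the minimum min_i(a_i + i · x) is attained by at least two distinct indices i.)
Roots: {-2, 2, 7, 8}

Each tropical root is a break point of the lower envelope of the lines y = a_i + i · x (there are 5 lines, with slopes 0, 1, ..., 4). Only the lines that attain the minimum somewhere contribute to roots; other lines are dominated. Here the surviving (envelope) indices are i = 4, i = 3, i = 2, i = 1, i = 0.
Intersections between consecutive envelope lines give the roots: for adjacent envelope indices i < j the intersection is x = (a_i − a_j) / (j − i). Reading off the sorted break points: {-2, 2, 7, 8}.
Verification: at each break x_0, at least two indices attain the minimum of min_i(a_i + i · x_0).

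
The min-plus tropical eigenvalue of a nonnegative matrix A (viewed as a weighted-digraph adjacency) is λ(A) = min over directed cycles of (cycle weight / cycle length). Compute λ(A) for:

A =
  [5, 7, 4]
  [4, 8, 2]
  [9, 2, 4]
λ(A) = 2

Enumerate directed cycles and compute their means (weight / length). Sample:
  cycle 0 → 0: weight = 5, length = 1, mean = 5/1 ≈ 5.000
  cycle 1 → 1: weight = 8, length = 1, mean = 8/1 ≈ 8.000
  cycle 2 → 2: weight = 4, length = 1, mean = 4/1 ≈ 4.000
  cycle 0 → 1 → 0: weight = 11, length = 2, mean = 11/2 ≈ 5.500
  cycle 0 → 2 → 0: weight = 13, length = 2, mean = 13/2 ≈ 6.500
  cycle 1 → 0 → 1: weight = 11, length = 2, mean = 11/2 ≈ 5.500
Minimum mean = 2.000, attained e.g. along the cycle 1 → 2 → 1 with weight 4 and length 2. So λ(A) = 4/2 = 2.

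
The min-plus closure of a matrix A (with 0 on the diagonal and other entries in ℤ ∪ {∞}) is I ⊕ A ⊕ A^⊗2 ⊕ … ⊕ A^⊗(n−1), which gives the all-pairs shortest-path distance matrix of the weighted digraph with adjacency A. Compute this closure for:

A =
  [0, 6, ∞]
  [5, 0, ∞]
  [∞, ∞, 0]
Closure =
  [0, 6, ∞]
  [5, 0, ∞]
  [∞, ∞, 0]

This is the Floyd-Warshall all-pairs shortest-path computation. For each intermediate vertex k = 0, 1, …, 2, update dist[i][j] ← min(dist[i][j], dist[i][k] + dist[k][j]). The final matrix gives, for each (i, j), the minimum total weight of any directed path from i to j (possibly empty when i = j).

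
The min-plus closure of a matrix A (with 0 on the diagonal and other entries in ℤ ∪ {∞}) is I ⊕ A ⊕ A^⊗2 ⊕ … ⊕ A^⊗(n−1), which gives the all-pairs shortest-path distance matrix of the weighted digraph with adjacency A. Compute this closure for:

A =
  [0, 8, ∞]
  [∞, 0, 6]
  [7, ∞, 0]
Closure =
  [0, 8, 14]
  [13, 0, 6]
  [7, 15, 0]

This is the Floyd-Warshall all-pairs shortest-path computation. For each intermediate vertex k = 0, 1, …, 2, update dist[i][j] ← min(dist[i][j], dist[i][k] + dist[k][j]). The final matrix gives, for each (i, j), the minimum total weight of any directed path from i to j (possibly empty when i = j).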